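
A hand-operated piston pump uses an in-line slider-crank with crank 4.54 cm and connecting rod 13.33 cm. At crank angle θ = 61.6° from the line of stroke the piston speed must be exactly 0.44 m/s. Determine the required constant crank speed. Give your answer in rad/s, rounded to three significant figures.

9.42

For an in-line slider-crank, |v_piston| = rω|sinθ|·[1 + r cosθ/√(L² − r² sin²θ)].
With r = 0.0454 m, L = 0.1333 m, θ = 61.6°: the bracketed kinematic factor |dx/dθ| = 0.046717 m.
ω = v/|dx/dθ| = 0.44/0.046717 = 9.4185 rad/s.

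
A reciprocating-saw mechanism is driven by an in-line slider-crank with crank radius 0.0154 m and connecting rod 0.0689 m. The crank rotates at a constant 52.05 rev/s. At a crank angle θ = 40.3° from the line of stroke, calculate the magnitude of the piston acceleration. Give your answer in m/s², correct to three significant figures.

1320

ω = 2π·52 = 327 rad/s
x(θ) = r cosθ + √(L² − r² sin²θ); with ω constant, a = ω²·d²x/dθ².
d²x/dθ² = −r cosθ − r²(cos2θ)/√u − r⁴ sin²2θ/(4u^{3/2}),  u = L² − r² sin²θ = 0.004648 m².
Substituting r = 0.0154 m, L = 0.0689 m, θ = 40.3°: d²x/dθ² = -0.012356 m.
a = ω²·d²x/dθ² = (327)²·(-0.012356) = -1321.6 m/s²;  |a| = 1321.6 m/s².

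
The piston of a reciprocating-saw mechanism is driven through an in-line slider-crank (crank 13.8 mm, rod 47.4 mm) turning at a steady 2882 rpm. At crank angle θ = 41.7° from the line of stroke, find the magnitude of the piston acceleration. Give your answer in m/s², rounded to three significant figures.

989

ω = 2π·2882/60 = 301.8 rad/s
x(θ) = r cosθ + √(L² − r² sin²θ); with ω constant, a = ω²·d²x/dθ².
d²x/dθ² = −r cosθ − r²(cos2θ)/√u − r⁴ sin²2θ/(4u^{3/2}),  u = L² − r² sin²θ = 0.00216248 m².
Substituting r = 0.0138 m, L = 0.0474 m, θ = 41.7°: d²x/dθ² = -0.010863 m.
a = ω²·d²x/dθ² = (301.8)²·(-0.010863) = -989.48 m/s²;  |a| = 989.48 m/s².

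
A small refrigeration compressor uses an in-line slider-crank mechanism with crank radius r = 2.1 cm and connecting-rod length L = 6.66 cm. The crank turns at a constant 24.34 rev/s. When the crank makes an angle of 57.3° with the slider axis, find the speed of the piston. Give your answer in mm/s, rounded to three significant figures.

ω = 2π·24.3 = 152.9 rad/s
For an in-line slider-crank, x = r cosθ + √(L² − r² sin²θ), so v = −rω sinθ·[1 + r cosθ/√(L² − r² sin²θ)].
With r = 0.021 m, L = 0.0666 m, θ = 57.3°: √(L² − r² sin²θ) = 0.064213 m.
v = −0.021·152.9·0.84151·[1 + 0.021·0.54024/0.064213] = -3.1801 m/s.
|v| = 3.1801 m/s = 3180.1 mm/s.

3180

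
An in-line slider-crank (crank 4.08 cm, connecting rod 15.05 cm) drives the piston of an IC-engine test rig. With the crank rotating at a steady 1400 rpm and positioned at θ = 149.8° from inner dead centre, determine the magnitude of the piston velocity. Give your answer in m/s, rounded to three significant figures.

2.30

ω = 2π·1400/60 = 146.6 rad/s
For an in-line slider-crank, x = r cosθ + √(L² − r² sin²θ), so v = −rω sinθ·[1 + r cosθ/√(L² − r² sin²θ)].
With r = 0.0408 m, L = 0.1505 m, θ = 149.8°: √(L² − r² sin²θ) = 0.14909 m.
v = −0.0408·146.6·0.50302·[1 + 0.0408·-0.86427/0.14909] = -2.2972 m/s.
|v| = 2.2972 m/s.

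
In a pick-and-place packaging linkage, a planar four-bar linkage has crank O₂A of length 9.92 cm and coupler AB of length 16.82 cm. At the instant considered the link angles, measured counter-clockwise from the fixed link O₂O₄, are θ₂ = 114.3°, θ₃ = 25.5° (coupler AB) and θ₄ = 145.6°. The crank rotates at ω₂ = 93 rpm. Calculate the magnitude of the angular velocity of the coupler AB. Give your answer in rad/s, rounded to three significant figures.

3.45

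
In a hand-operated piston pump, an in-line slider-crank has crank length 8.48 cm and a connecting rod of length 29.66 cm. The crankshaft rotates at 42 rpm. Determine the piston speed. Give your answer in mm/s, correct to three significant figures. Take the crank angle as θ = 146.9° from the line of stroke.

154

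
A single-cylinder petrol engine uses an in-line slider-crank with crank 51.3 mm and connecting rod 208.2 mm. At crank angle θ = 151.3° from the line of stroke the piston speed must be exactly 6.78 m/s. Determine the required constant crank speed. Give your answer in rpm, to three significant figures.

For an in-line slider-crank, |v_piston| = rω|sinθ|·[1 + r cosθ/√(L² − r² sin²θ)].
With r = 0.0513 m, L = 0.2082 m, θ = 151.3°: the bracketed kinematic factor |dx/dθ| = 0.019273 m.
ω = v/|dx/dθ| = 6.78/0.019273 = 351.78 rad/s.
N = 60ω/(2π) = 3359.3 rpm.

3360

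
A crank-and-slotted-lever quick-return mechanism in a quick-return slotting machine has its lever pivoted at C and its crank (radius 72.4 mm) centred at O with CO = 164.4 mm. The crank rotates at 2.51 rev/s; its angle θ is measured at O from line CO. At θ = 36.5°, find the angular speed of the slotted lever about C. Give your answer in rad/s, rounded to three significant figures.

4.54

ω = 15.77 rad/s (from 2.51 rev/s).
Crank pin A relative to C: A = (d + r cosθ, r sinθ); lever angle φ = atan2(r sinθ, d + r cosθ).
Differentiating tanφ: φ̇ = rω(d cosθ + r)/(d² + r² + 2dr cosθ).
d² + r² + 2dr cosθ = |CA|² = 0.051405 m²;  d cosθ + r = +0.20455 m.
|ω_lever| = |0.0724·15.77·+0.20455| / 0.051405 = 4.5435 rad/s.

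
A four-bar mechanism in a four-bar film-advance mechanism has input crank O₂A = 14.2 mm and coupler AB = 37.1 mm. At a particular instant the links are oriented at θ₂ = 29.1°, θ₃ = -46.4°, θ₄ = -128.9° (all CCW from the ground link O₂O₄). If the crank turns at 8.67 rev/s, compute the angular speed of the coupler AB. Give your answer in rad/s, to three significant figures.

ω₂ = 54.48 rad/s (from 8.67 rev/s).
Differentiating the loop-closure r₂e^{iθ₂}+r₃e^{iθ₃}=r₁+r₄e^{iθ₄} gives r₂ω₂e^{iθ₂}+r₃ω₃e^{iθ₃}=r₄ω₄e^{iθ₄}.
Eliminating the other unknown: ω₃ = r₂ω₂ sin(θ₄−θ₂) / [r₃ sin(θ₃−θ₄)].
Numerator sine = -0.37461; denominator sine = +0.99144.
Result = 0.0142·54.48·(-0.37461) / (0.0371·(+0.99144)) = -7.8781 rad/s; magnitude 7.8781 rad/s.

7.88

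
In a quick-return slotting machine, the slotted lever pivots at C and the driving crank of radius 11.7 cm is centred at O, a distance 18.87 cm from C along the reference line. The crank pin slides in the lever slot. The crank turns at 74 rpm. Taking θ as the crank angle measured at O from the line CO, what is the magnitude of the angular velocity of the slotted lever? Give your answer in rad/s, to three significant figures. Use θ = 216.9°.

ω = 7.749 rad/s (from 74 rpm).
Crank pin A relative to C: A = (d + r cosθ, r sinθ); lever angle φ = atan2(r sinθ, d + r cosθ).
Differentiating tanφ: φ̇ = rω(d cosθ + r)/(d² + r² + 2dr cosθ).
d² + r² + 2dr cosθ = |CA|² = 0.013986 m²;  d cosθ + r = -0.0339 m.
|ω_lever| = |0.117·7.749·-0.0339| / 0.013986 = 2.1977 rad/s.

2.20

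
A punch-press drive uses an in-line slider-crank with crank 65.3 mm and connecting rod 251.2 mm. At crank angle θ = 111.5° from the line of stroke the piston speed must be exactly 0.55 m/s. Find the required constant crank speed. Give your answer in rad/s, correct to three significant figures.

For an in-line slider-crank, |v_piston| = rω|sinθ|·[1 + r cosθ/√(L² − r² sin²θ)].
With r = 0.0653 m, L = 0.2512 m, θ = 111.5°: the bracketed kinematic factor |dx/dθ| = 0.054791 m.
ω = v/|dx/dθ| = 0.55/0.054791 = 10.038 rad/s.

10.0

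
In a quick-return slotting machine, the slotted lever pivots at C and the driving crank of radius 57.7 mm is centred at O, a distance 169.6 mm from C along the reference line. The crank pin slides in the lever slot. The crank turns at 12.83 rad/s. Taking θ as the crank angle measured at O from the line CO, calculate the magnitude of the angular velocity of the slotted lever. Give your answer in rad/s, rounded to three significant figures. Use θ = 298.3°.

2.47

ω = 12.83 rad/s
Crank pin A relative to C: A = (d + r cosθ, r sinθ); lever angle φ = atan2(r sinθ, d + r cosθ).
Differentiating tanφ: φ̇ = rω(d cosθ + r)/(d² + r² + 2dr cosθ).
d² + r² + 2dr cosθ = |CA|² = 0.0413722 m²;  d cosθ + r = +0.13811 m.
|ω_lever| = |0.0577·12.83·+0.13811| / 0.0413722 = 2.4712 rad/s.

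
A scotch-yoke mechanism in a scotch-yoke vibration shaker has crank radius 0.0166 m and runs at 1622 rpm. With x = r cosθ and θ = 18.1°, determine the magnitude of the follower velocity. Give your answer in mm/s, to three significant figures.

876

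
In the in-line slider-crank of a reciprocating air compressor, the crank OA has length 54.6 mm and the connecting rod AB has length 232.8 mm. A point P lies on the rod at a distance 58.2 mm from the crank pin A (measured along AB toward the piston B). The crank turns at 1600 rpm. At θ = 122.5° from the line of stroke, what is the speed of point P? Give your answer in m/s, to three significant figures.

8.33

ω = 167.6 rad/s.  Crank-pin speed |V_A| = rω = 9.1483 m/s, perpendicular to OA.
Rod angle: sinφ = −(r/L) sinθ ⇒ φ = -11.409°; ω_rod = −rω cosθ/√(L²−r²sin²θ) = +21.54 rad/s.
V_P = V_A + ω_rod × AP, with AP = 0.0582 m along the rod.
Components: V_Px = −rω sinθ − a·ω_rod·sinφ = -7.4676 m/s;  V_Py = rω cosθ + a·ω_rod·cosφ = -3.6865 m/s.
|V_P| = √(V_Px² + V_Py²) = 8.328 m/s.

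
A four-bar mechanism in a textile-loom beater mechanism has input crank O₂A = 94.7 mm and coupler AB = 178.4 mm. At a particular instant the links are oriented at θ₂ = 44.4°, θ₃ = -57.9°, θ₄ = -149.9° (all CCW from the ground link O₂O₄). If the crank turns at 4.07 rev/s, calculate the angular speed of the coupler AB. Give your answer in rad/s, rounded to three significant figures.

ω₂ = 25.57 rad/s (from 4.07 rev/s).
Differentiating the loop-closure r₂e^{iθ₂}+r₃e^{iθ₃}=r₁+r₄e^{iθ₄} gives r₂ω₂e^{iθ₂}+r₃ω₃e^{iθ₃}=r₄ω₄e^{iθ₄}.
Eliminating the other unknown: ω₃ = r₂ω₂ sin(θ₄−θ₂) / [r₃ sin(θ₃−θ₄)].
Numerator sine = +0.24700; denominator sine = +0.99939.
Result = 0.0947·25.57·(+0.24700) / (0.1784·(+0.99939)) = +3.355 rad/s; magnitude 3.355 rad/s.

3.35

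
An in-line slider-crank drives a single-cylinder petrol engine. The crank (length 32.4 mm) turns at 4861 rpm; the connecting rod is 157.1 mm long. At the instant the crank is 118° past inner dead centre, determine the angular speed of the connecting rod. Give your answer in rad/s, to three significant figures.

50.1

ω = 509 rad/s (converted from 4861 rpm).
The rod makes angle φ with the slider axis where L sinφ = r sinθ; differentiating, L cosφ·φ̇ = r ω cosθ.
L cosφ = √(L² − r² sin²θ) = 0.15447 m.
|ω_rod| = r ω |cosθ| / √(L² − r² sin²θ) = 0.0324·509·0.46947/0.15447 = 50.125 rad/s.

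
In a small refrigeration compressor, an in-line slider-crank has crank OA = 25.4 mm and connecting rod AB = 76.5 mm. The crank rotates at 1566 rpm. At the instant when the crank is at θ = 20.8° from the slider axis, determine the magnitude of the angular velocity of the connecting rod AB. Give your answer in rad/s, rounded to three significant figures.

51.3

ω = 164 rad/s (converted from 1566 rpm).
The rod makes angle φ with the slider axis where L sinφ = r sinθ; differentiating, L cosφ·φ̇ = r ω cosθ.
L cosφ = √(L² − r² sin²θ) = 0.075966 m.
|ω_rod| = r ω |cosθ| / √(L² − r² sin²θ) = 0.0254·164·0.93483/0.075966 = 51.258 rad/s.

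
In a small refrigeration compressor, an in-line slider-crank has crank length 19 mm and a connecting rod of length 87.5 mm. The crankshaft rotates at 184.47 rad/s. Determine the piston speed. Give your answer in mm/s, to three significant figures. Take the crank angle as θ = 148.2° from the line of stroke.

ω = 184.5 rad/s
For an in-line slider-crank, x = r cosθ + √(L² − r² sin²θ), so v = −rω sinθ·[1 + r cosθ/√(L² − r² sin²θ)].
With r = 0.019 m, L = 0.0875 m, θ = 148.2°: √(L² − r² sin²θ) = 0.086925 m.
v = −0.019·184.5·0.52696·[1 + 0.019·-0.84989/0.086925] = -1.5038 m/s.
|v| = 1.5038 m/s = 1503.8 mm/s.

1500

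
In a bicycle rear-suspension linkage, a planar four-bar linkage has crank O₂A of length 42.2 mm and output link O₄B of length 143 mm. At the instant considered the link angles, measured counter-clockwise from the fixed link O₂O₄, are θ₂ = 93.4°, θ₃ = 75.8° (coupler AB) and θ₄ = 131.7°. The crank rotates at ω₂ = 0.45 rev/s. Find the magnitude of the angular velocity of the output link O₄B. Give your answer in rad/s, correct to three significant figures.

0.305

ω₂ = 2.827 rad/s (from 0.45 rev/s).
Differentiating the loop-closure r₂e^{iθ₂}+r₃e^{iθ₃}=r₁+r₄e^{iθ₄} gives r₂ω₂e^{iθ₂}+r₃ω₃e^{iθ₃}=r₄ω₄e^{iθ₄}.
Eliminating the other unknown: ω₄ = r₂ω₂ sin(θ₂−θ₃) / [r₄ sin(θ₄−θ₃)].
Numerator sine = +0.30237; denominator sine = +0.82806.
Result = 0.0422·2.827·(+0.30237) / (0.143·(+0.82806)) = +0.30468 rad/s; magnitude 0.30468 rad/s.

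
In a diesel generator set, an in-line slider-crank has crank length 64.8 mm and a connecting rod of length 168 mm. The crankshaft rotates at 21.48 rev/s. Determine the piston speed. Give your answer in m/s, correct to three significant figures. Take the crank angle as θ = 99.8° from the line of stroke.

ω = 2π·21.5 = 135 rad/s
For an in-line slider-crank, x = r cosθ + √(L² − r² sin²θ), so v = −rω sinθ·[1 + r cosθ/√(L² − r² sin²θ)].
With r = 0.0648 m, L = 0.168 m, θ = 99.8°: √(L² − r² sin²θ) = 0.15539 m.
v = −0.0648·135·0.98541·[1 + 0.0648·-0.17021/0.15539] = -8.0063 m/s.
|v| = 8.0063 m/s.

8.01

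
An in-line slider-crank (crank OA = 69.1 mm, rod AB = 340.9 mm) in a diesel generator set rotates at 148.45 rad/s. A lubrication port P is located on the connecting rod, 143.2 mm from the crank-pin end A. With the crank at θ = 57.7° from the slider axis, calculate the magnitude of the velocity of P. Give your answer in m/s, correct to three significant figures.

9.61

ω = 148.4 rad/s.  Crank-pin speed |V_A| = rω = 10.258 m/s, perpendicular to OA.
Rod angle: sinφ = −(r/L) sinθ ⇒ φ = -9.865°; ω_rod = −rω cosθ/√(L²−r²sin²θ) = -16.32 rad/s.
V_P = V_A + ω_rod × AP, with AP = 0.1432 m along the rod.
Components: V_Px = −rω sinθ − a·ω_rod·sinφ = -9.071 m/s;  V_Py = rω cosθ + a·ω_rod·cosφ = +3.1788 m/s.
|V_P| = √(V_Px² + V_Py²) = 9.6119 m/s.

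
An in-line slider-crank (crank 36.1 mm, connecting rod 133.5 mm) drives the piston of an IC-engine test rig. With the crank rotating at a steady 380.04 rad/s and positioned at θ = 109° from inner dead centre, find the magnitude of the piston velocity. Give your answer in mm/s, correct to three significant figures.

11800

ω = 380 rad/s
For an in-line slider-crank, x = r cosθ + √(L² − r² sin²θ), so v = −rω sinθ·[1 + r cosθ/√(L² − r² sin²θ)].
With r = 0.0361 m, L = 0.1335 m, θ = 109°: √(L² − r² sin²θ) = 0.12906 m.
v = −0.0361·380·0.94552·[1 + 0.0361·-0.32557/0.12906] = -11.791 m/s.
|v| = 11.791 m/s = 11791 mm/s.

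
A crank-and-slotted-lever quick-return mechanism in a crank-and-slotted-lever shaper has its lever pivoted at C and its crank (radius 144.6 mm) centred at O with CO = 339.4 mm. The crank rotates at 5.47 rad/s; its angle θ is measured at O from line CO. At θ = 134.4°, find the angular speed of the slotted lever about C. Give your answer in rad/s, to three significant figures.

1.09

ω = 5.47 rad/s
Crank pin A relative to C: A = (d + r cosθ, r sinθ); lever angle φ = atan2(r sinθ, d + r cosθ).
Differentiating tanφ: φ̇ = rω(d cosθ + r)/(d² + r² + 2dr cosθ).
d² + r² + 2dr cosθ = |CA|² = 0.0674264 m²;  d cosθ + r = -0.092866 m.
|ω_lever| = |0.1446·5.47·-0.092866| / 0.0674264 = 1.0894 rad/s.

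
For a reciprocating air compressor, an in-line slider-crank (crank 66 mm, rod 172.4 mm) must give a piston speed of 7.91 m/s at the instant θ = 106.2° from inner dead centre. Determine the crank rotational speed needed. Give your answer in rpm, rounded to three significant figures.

1350

For an in-line slider-crank, |v_piston| = rω|sinθ|·[1 + r cosθ/√(L² − r² sin²θ)].
With r = 0.066 m, L = 0.1724 m, θ = 106.2°: the bracketed kinematic factor |dx/dθ| = 0.0561 m.
ω = v/|dx/dθ| = 7.91/0.0561 = 141 rad/s.
N = 60ω/(2π) = 1346.4 rpm.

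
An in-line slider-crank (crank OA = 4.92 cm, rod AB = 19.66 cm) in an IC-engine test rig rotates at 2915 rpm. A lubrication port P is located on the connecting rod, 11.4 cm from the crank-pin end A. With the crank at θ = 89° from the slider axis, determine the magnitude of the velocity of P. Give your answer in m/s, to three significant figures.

ω = 305.3 rad/s.  Crank-pin speed |V_A| = rω = 15.019 m/s, perpendicular to OA.
Rod angle: sinφ = −(r/L) sinθ ⇒ φ = -14.490°; ω_rod = −rω cosθ/√(L²−r²sin²θ) = -1.377 rad/s.
V_P = V_A + ω_rod × AP, with AP = 0.114 m along the rod.
Components: V_Px = −rω sinθ − a·ω_rod·sinφ = -15.056 m/s;  V_Py = rω cosθ + a·ω_rod·cosφ = +0.11012 m/s.
|V_P| = √(V_Px² + V_Py²) = 15.056 m/s.

15.1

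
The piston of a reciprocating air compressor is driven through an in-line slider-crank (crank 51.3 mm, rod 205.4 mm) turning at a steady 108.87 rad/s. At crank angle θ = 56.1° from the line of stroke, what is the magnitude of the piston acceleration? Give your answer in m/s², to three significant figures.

283

ω = 108.9 rad/s
x(θ) = r cosθ + √(L² − r² sin²θ); with ω constant, a = ω²·d²x/dθ².
d²x/dθ² = −r cosθ − r²(cos2θ)/√u − r⁴ sin²2θ/(4u^{3/2}),  u = L² − r² sin²θ = 0.0403761 m².
Substituting r = 0.0513 m, L = 0.2054 m, θ = 56.1°: d²x/dθ² = -0.023847 m.
a = ω²·d²x/dθ² = (108.9)²·(-0.023847) = -282.65 m/s²;  |a| = 282.65 m/s².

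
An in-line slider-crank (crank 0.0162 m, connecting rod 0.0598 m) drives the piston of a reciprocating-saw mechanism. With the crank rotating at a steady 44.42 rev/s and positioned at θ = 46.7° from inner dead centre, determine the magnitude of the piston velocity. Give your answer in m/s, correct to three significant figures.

3.91

ω = 2π·44.4 = 279.1 rad/s
For an in-line slider-crank, x = r cosθ + √(L² − r² sin²θ), so v = −rω sinθ·[1 + r cosθ/√(L² − r² sin²θ)].
With r = 0.0162 m, L = 0.0598 m, θ = 46.7°: √(L² − r² sin²θ) = 0.058626 m.
v = −0.0162·279.1·0.72777·[1 + 0.0162·0.68582/0.058626] = -3.9141 m/s.
|v| = 3.9141 m/s.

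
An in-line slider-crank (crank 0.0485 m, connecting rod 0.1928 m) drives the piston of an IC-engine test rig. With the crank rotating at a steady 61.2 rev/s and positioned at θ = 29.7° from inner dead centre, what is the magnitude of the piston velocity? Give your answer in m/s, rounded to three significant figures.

ω = 2π·61.2 = 384.5 rad/s
For an in-line slider-crank, x = r cosθ + √(L² − r² sin²θ), so v = −rω sinθ·[1 + r cosθ/√(L² − r² sin²θ)].
With r = 0.0485 m, L = 0.1928 m, θ = 29.7°: √(L² − r² sin²θ) = 0.1913 m.
v = −0.0485·384.5·0.49546·[1 + 0.0485·0.86863/0.1913] = -11.275 m/s.
|v| = 11.275 m/s.

11.3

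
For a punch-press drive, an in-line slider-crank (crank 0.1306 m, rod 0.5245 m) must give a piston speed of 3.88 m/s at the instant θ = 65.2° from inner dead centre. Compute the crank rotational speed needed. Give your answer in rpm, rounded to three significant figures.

For an in-line slider-crank, |v_piston| = rω|sinθ|·[1 + r cosθ/√(L² − r² sin²θ)].
With r = 0.1306 m, L = 0.5245 m, θ = 65.2°: the bracketed kinematic factor |dx/dθ| = 0.13127 m.
ω = v/|dx/dθ| = 3.88/0.13127 = 29.558 rad/s.
N = 60ω/(2π) = 282.26 rpm.

282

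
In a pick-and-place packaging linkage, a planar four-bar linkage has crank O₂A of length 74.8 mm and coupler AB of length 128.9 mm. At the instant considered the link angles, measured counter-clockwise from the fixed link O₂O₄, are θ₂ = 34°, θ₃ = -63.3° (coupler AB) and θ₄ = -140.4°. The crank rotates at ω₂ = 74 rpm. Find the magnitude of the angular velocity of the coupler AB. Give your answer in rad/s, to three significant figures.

0.450

ω₂ = 7.749 rad/s (from 74 rpm).
Differentiating the loop-closure r₂e^{iθ₂}+r₃e^{iθ₃}=r₁+r₄e^{iθ₄} gives r₂ω₂e^{iθ₂}+r₃ω₃e^{iθ₃}=r₄ω₄e^{iθ₄}.
Eliminating the other unknown: ω₃ = r₂ω₂ sin(θ₄−θ₂) / [r₃ sin(θ₃−θ₄)].
Numerator sine = -0.09758; denominator sine = +0.97476.
Result = 0.0748·7.749·(-0.09758) / (0.1289·(+0.97476)) = -0.45018 rad/s; magnitude 0.45018 rad/s.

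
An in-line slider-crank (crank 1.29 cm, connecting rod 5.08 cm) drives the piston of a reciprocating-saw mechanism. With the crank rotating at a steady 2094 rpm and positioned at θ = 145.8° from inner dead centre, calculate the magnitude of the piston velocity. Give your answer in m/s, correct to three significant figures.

ω = 2π·2094/60 = 219.3 rad/s
For an in-line slider-crank, x = r cosθ + √(L² − r² sin²θ), so v = −rω sinθ·[1 + r cosθ/√(L² − r² sin²θ)].
With r = 0.0129 m, L = 0.0508 m, θ = 145.8°: √(L² − r² sin²θ) = 0.05028 m.
v = −0.0129·219.3·0.56208·[1 + 0.0129·-0.82708/0.05028] = -1.2526 m/s.
|v| = 1.2526 m/s.

1.25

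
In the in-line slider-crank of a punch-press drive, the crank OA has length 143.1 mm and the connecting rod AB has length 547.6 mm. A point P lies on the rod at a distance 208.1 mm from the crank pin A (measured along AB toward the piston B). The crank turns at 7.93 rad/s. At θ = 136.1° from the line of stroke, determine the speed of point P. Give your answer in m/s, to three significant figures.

0.888

ω = 7.93 rad/s.  Crank-pin speed |V_A| = rω = 1.1348 m/s, perpendicular to OA.
Rod angle: sinφ = −(r/L) sinθ ⇒ φ = -10.440°; ω_rod = −rω cosθ/√(L²−r²sin²θ) = +1.5183 rad/s.
V_P = V_A + ω_rod × AP, with AP = 0.2081 m along the rod.
Components: V_Px = −rω sinθ − a·ω_rod·sinφ = -0.72961 m/s;  V_Py = rω cosθ + a·ω_rod·cosφ = -0.50694 m/s.
|V_P| = √(V_Px² + V_Py²) = 0.88843 m/s.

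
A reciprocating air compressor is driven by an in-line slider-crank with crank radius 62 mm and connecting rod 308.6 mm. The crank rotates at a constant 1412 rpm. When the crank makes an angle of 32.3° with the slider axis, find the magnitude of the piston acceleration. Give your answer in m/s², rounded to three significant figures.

1270

ω = 2π·1412/60 = 147.9 rad/s
x(θ) = r cosθ + √(L² − r² sin²θ); with ω constant, a = ω²·d²x/dθ².
d²x/dθ² = −r cosθ − r²(cos2θ)/√u − r⁴ sin²2θ/(4u^{3/2}),  u = L² − r² sin²θ = 0.0941364 m².
Substituting r = 0.062 m, L = 0.3086 m, θ = 32.3°: d²x/dθ² = -0.057885 m.
a = ω²·d²x/dθ² = (147.9)²·(-0.057885) = -1265.6 m/s²;  |a| = 1265.6 m/s².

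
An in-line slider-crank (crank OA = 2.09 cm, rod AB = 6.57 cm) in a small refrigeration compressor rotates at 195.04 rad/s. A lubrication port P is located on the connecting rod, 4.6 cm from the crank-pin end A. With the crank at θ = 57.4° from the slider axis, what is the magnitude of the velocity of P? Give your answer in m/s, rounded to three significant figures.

ω = 195 rad/s.  Crank-pin speed |V_A| = rω = 4.0763 m/s, perpendicular to OA.
Rod angle: sinφ = −(r/L) sinθ ⇒ φ = -15.545°; ω_rod = −rω cosθ/√(L²−r²sin²θ) = -34.697 rad/s.
V_P = V_A + ω_rod × AP, with AP = 0.046 m along the rod.
Components: V_Px = −rω sinθ − a·ω_rod·sinφ = -3.8619 m/s;  V_Py = rω cosθ + a·ω_rod·cosφ = +0.65853 m/s.
|V_P| = √(V_Px² + V_Py²) = 3.9176 m/s.

3.92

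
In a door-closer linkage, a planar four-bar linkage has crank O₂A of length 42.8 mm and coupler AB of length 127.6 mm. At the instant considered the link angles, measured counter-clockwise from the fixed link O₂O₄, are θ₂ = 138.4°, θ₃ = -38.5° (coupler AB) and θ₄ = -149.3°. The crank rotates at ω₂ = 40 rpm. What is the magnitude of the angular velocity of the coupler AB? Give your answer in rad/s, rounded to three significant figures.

ω₂ = 4.189 rad/s (from 40 rpm).
Differentiating the loop-closure r₂e^{iθ₂}+r₃e^{iθ₃}=r₁+r₄e^{iθ₄} gives r₂ω₂e^{iθ₂}+r₃ω₃e^{iθ₃}=r₄ω₄e^{iθ₄}.
Eliminating the other unknown: ω₃ = r₂ω₂ sin(θ₄−θ₂) / [r₃ sin(θ₃−θ₄)].
Numerator sine = +0.95266; denominator sine = +0.93483.
Result = 0.0428·4.189·(+0.95266) / (0.1276·(+0.93483)) = +1.4318 rad/s; magnitude 1.4318 rad/s.

1.43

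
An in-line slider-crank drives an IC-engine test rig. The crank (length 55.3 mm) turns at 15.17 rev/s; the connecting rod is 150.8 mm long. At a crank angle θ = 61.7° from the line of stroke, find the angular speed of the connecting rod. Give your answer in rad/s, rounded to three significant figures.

17.5

ω = 95.32 rad/s (converted from 15.17 rev/s).
The rod makes angle φ with the slider axis where L sinφ = r sinθ; differentiating, L cosφ·φ̇ = r ω cosθ.
L cosφ = √(L² − r² sin²θ) = 0.14272 m.
|ω_rod| = r ω |cosθ| / √(L² − r² sin²θ) = 0.0553·95.32·0.47409/0.14272 = 17.509 rad/s.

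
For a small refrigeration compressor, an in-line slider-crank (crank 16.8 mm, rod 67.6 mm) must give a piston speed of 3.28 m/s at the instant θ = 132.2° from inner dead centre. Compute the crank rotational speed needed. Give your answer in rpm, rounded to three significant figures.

For an in-line slider-crank, |v_piston| = rω|sinθ|·[1 + r cosθ/√(L² − r² sin²θ)].
With r = 0.0168 m, L = 0.0676 m, θ = 132.2°: the bracketed kinematic factor |dx/dθ| = 0.010332 m.
ω = v/|dx/dθ| = 3.28/0.010332 = 317.47 rad/s.
N = 60ω/(2π) = 3031.6 rpm.

3030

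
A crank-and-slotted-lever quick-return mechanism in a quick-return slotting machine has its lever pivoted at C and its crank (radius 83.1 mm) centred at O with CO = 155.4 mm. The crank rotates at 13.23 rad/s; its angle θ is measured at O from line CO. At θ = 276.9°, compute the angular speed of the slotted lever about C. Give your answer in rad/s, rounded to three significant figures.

ω = 13.23 rad/s
Crank pin A relative to C: A = (d + r cosθ, r sinθ); lever angle φ = atan2(r sinθ, d + r cosθ).
Differentiating tanφ: φ̇ = rω(d cosθ + r)/(d² + r² + 2dr cosθ).
d² + r² + 2dr cosθ = |CA|² = 0.0341576 m²;  d cosθ + r = +0.10177 m.
|ω_lever| = |0.0831·13.23·+0.10177| / 0.0341576 = 3.2756 rad/s.

3.28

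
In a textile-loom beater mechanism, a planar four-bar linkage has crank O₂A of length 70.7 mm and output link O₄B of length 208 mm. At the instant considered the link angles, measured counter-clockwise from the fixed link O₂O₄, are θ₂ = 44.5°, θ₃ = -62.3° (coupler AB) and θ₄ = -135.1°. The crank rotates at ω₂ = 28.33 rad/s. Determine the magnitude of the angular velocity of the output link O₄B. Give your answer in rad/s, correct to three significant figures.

9.65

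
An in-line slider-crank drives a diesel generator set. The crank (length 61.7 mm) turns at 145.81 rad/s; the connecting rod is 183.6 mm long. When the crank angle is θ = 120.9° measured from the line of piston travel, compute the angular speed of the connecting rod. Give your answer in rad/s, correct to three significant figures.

26.3

ω = 145.8 rad/s
The rod makes angle φ with the slider axis where L sinφ = r sinθ; differentiating, L cosφ·φ̇ = r ω cosθ.
L cosφ = √(L² − r² sin²θ) = 0.1758 m.
|ω_rod| = r ω |cosθ| / √(L² − r² sin²θ) = 0.0617·145.8·0.51354/0.1758 = 26.28 rad/s.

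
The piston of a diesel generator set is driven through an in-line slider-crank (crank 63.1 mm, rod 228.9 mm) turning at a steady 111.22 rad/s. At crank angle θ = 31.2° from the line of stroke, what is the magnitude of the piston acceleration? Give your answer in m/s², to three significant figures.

ω = 111.2 rad/s
x(θ) = r cosθ + √(L² − r² sin²θ); with ω constant, a = ω²·d²x/dθ².
d²x/dθ² = −r cosθ − r²(cos2θ)/√u − r⁴ sin²2θ/(4u^{3/2}),  u = L² − r² sin²θ = 0.0513267 m².
Substituting r = 0.0631 m, L = 0.2289 m, θ = 31.2°: d²x/dθ² = -0.062383 m.
a = ω²·d²x/dθ² = (111.2)²·(-0.062383) = -771.68 m/s²;  |a| = 771.68 m/s².

772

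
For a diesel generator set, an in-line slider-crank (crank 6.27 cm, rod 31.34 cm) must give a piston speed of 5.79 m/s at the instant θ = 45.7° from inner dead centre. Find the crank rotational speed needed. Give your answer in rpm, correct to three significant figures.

For an in-line slider-crank, |v_piston| = rω|sinθ|·[1 + r cosθ/√(L² − r² sin²θ)].
With r = 0.0627 m, L = 0.3134 m, θ = 45.7°: the bracketed kinematic factor |dx/dθ| = 0.051209 m.
ω = v/|dx/dθ| = 5.79/0.051209 = 113.07 rad/s.
N = 60ω/(2π) = 1079.7 rpm.

1080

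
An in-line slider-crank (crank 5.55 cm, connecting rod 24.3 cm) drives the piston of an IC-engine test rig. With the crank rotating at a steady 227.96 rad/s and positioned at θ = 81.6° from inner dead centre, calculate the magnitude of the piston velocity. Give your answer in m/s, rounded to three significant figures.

ω = 228 rad/s
For an in-line slider-crank, x = r cosθ + √(L² − r² sin²θ), so v = −rω sinθ·[1 + r cosθ/√(L² − r² sin²θ)].
With r = 0.0555 m, L = 0.243 m, θ = 81.6°: √(L² − r² sin²θ) = 0.23672 m.
v = −0.0555·228·0.98927·[1 + 0.0555·0.14608/0.23672] = -12.945 m/s.
|v| = 12.945 m/s.

12.9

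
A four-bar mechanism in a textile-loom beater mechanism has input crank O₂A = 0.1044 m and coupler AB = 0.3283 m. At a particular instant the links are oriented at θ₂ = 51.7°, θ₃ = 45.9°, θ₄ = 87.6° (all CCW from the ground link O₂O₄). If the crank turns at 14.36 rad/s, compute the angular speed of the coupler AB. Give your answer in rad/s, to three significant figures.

4.03

ω₂ = 14.36 rad/s
Differentiating the loop-closure r₂e^{iθ₂}+r₃e^{iθ₃}=r₁+r₄e^{iθ₄} gives r₂ω₂e^{iθ₂}+r₃ω₃e^{iθ₃}=r₄ω₄e^{iθ₄}.
Eliminating the other unknown: ω₃ = r₂ω₂ sin(θ₄−θ₂) / [r₃ sin(θ₃−θ₄)].
Numerator sine = +0.58637; denominator sine = -0.66523.
Result = 0.1044·14.36·(+0.58637) / (0.3283·(-0.66523)) = -4.0252 rad/s; magnitude 4.0252 rad/s.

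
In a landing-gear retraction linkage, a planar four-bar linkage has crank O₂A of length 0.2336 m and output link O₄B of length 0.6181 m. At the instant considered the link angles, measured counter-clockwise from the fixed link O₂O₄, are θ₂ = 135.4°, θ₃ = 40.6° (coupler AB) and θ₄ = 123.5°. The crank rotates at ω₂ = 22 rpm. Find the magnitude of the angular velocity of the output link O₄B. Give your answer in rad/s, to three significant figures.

0.874

ω₂ = 2.304 rad/s (from 22 rpm).
Differentiating the loop-closure r₂e^{iθ₂}+r₃e^{iθ₃}=r₁+r₄e^{iθ₄} gives r₂ω₂e^{iθ₂}+r₃ω₃e^{iθ₃}=r₄ω₄e^{iθ₄}.
Eliminating the other unknown: ω₄ = r₂ω₂ sin(θ₂−θ₃) / [r₄ sin(θ₄−θ₃)].
Numerator sine = +0.99649; denominator sine = +0.99233.
Result = 0.2336·2.304·(+0.99649) / (0.6181·(+0.99233)) = +0.87434 rad/s; magnitude 0.87434 rad/s.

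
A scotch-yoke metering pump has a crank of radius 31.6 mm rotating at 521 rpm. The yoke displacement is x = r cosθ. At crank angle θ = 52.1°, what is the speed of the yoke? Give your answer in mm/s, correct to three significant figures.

1360

ω = 54.56 rad/s (from 521 rpm).
x = r cosθ ⇒ ẋ = −rω sinθ.
|v| = rω|sinθ| = 0.0316·54.56·|sin 52.1°| = 1.3604 m/s = 1360.4 mm/s.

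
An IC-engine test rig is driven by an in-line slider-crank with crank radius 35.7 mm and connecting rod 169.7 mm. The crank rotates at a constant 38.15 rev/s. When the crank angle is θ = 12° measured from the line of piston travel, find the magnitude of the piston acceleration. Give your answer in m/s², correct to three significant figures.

ω = 2π·38.1 = 239.7 rad/s
x(θ) = r cosθ + √(L² − r² sin²θ); with ω constant, a = ω²·d²x/dθ².
d²x/dθ² = −r cosθ − r²(cos2θ)/√u − r⁴ sin²2θ/(4u^{3/2}),  u = L² − r² sin²θ = 0.028743 m².
Substituting r = 0.0357 m, L = 0.1697 m, θ = 12°: d²x/dθ² = -0.041801 m.
a = ω²·d²x/dθ² = (239.7)²·(-0.041801) = -2401.8 m/s²;  |a| = 2401.8 m/s².

2400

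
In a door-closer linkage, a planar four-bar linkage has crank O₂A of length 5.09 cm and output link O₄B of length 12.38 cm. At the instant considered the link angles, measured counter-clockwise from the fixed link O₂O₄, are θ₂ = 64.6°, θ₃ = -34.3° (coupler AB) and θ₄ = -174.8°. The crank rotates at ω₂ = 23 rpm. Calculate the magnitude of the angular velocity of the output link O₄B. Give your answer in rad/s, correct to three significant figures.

1.54

ω₂ = 2.409 rad/s (from 23 rpm).
Differentiating the loop-closure r₂e^{iθ₂}+r₃e^{iθ₃}=r₁+r₄e^{iθ₄} gives r₂ω₂e^{iθ₂}+r₃ω₃e^{iθ₃}=r₄ω₄e^{iθ₄}.
Eliminating the other unknown: ω₄ = r₂ω₂ sin(θ₂−θ₃) / [r₄ sin(θ₄−θ₃)].
Numerator sine = +0.98796; denominator sine = -0.63608.
Result = 0.0509·2.409·(+0.98796) / (0.1238·(-0.63608)) = -1.5381 rad/s; magnitude 1.5381 rad/s.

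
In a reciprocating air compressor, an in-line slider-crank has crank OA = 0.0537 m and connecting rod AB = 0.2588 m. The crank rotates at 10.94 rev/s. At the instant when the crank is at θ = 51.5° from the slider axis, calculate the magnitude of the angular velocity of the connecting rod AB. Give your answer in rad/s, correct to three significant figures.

9.00

ω = 68.74 rad/s (converted from 10.94 rev/s).
The rod makes angle φ with the slider axis where L sinφ = r sinθ; differentiating, L cosφ·φ̇ = r ω cosθ.
L cosφ = √(L² − r² sin²θ) = 0.25536 m.
|ω_rod| = r ω |cosθ| / √(L² − r² sin²θ) = 0.0537·68.74·0.62251/0.25536 = 8.9983 rad/s.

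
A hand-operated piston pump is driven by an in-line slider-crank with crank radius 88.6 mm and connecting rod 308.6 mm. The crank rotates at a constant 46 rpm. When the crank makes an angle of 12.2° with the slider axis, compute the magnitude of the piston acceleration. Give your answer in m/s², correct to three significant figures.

2.55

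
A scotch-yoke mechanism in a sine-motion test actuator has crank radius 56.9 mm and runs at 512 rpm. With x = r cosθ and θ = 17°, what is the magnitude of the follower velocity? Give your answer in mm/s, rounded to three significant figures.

892

ω = 53.62 rad/s (from 512 rpm).
x = r cosθ ⇒ ẋ = −rω sinθ.
|v| = rω|sinθ| = 0.0569·53.62·|sin 17°| = 0.89196 m/s = 891.96 mm/s.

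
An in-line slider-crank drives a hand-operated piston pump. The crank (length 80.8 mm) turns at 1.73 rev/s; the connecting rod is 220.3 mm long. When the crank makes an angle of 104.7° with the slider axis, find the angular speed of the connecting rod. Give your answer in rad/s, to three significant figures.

1.08

ω = 10.87 rad/s (converted from 1.73 rev/s).
The rod makes angle φ with the slider axis where L sinφ = r sinθ; differentiating, L cosφ·φ̇ = r ω cosθ.
L cosφ = √(L² − r² sin²θ) = 0.20597 m.
|ω_rod| = r ω |cosθ| / √(L² − r² sin²θ) = 0.0808·10.87·0.25376/0.20597 = 1.0821 rad/s.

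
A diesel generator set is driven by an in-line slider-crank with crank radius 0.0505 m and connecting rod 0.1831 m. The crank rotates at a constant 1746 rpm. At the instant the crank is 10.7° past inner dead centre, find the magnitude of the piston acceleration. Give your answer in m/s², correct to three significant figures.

2090

ω = 2π·1746/60 = 182.8 rad/s
x(θ) = r cosθ + √(L² − r² sin²θ); with ω constant, a = ω²·d²x/dθ².
d²x/dθ² = −r cosθ − r²(cos2θ)/√u − r⁴ sin²2θ/(4u^{3/2}),  u = L² − r² sin²θ = 0.0334377 m².
Substituting r = 0.0505 m, L = 0.1831 m, θ = 10.7°: d²x/dθ² = -0.062642 m.
a = ω²·d²x/dθ² = (182.8)²·(-0.062642) = -2094.2 m/s²;  |a| = 2094.2 m/s².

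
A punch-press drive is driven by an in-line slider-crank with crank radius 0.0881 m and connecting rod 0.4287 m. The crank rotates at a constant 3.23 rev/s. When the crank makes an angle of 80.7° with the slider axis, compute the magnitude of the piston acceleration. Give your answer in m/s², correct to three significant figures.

ω = 2π·3.23 = 20.29 rad/s
x(θ) = r cosθ + √(L² − r² sin²θ); with ω constant, a = ω²·d²x/dθ².
d²x/dθ² = −r cosθ − r²(cos2θ)/√u − r⁴ sin²2θ/(4u^{3/2}),  u = L² − r² sin²θ = 0.176225 m².
Substituting r = 0.0881 m, L = 0.4287 m, θ = 80.7°: d²x/dθ² = +0.0032655 m.
a = ω²·d²x/dθ² = (20.29)²·(+0.0032655) = +1.345 m/s²;  |a| = 1.345 m/s².

1.34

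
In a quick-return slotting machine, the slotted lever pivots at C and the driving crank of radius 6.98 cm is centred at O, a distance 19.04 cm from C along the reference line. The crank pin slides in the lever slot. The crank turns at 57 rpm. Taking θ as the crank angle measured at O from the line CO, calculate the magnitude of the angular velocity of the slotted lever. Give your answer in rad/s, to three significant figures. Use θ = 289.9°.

ω = 5.969 rad/s (from 57 rpm).
Crank pin A relative to C: A = (d + r cosθ, r sinθ); lever angle φ = atan2(r sinθ, d + r cosθ).
Differentiating tanφ: φ̇ = rω(d cosθ + r)/(d² + r² + 2dr cosθ).
d² + r² + 2dr cosθ = |CA|² = 0.0501714 m²;  d cosθ + r = +0.13461 m.
|ω_lever| = |0.0698·5.969·+0.13461| / 0.0501714 = 1.1178 rad/s.

1.12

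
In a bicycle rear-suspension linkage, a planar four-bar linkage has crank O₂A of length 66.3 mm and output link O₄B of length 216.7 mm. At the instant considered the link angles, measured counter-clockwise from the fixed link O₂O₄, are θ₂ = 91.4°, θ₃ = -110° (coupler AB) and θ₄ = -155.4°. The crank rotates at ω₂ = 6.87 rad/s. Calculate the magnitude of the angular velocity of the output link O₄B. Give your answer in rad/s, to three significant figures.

ω₂ = 6.87 rad/s
Differentiating the loop-closure r₂e^{iθ₂}+r₃e^{iθ₃}=r₁+r₄e^{iθ₄} gives r₂ω₂e^{iθ₂}+r₃ω₃e^{iθ₃}=r₄ω₄e^{iθ₄}.
Eliminating the other unknown: ω₄ = r₂ω₂ sin(θ₂−θ₃) / [r₄ sin(θ₄−θ₃)].
Numerator sine = -0.36488; denominator sine = -0.71203.
Result = 0.0663·6.87·(-0.36488) / (0.2167·(-0.71203)) = +1.0771 rad/s; magnitude 1.0771 rad/s.

1.08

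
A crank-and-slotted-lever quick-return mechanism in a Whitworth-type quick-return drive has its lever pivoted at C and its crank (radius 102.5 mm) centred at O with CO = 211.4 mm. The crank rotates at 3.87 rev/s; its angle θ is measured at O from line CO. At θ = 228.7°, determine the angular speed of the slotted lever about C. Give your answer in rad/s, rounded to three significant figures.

ω = 24.32 rad/s (from 3.87 rev/s).
Crank pin A relative to C: A = (d + r cosθ, r sinθ); lever angle φ = atan2(r sinθ, d + r cosθ).
Differentiating tanφ: φ̇ = rω(d cosθ + r)/(d² + r² + 2dr cosθ).
d² + r² + 2dr cosθ = |CA|² = 0.0265937 m²;  d cosθ + r = -0.037024 m.
|ω_lever| = |0.1025·24.32·-0.037024| / 0.0265937 = 3.4699 rad/s.

3.47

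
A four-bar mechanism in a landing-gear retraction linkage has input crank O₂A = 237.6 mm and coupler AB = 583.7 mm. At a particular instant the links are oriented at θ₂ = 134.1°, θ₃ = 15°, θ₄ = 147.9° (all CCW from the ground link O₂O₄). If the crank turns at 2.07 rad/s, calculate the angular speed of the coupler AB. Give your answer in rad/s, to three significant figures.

0.274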